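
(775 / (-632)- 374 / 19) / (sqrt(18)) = -251093 * sqrt(2) / 72048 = -4.93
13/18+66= 1201/18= 66.72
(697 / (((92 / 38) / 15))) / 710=39729 / 6532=6.08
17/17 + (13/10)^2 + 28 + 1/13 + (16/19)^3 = 279664223/8916700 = 31.36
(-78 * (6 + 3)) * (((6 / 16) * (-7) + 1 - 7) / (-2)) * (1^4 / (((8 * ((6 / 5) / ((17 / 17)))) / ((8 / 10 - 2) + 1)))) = 63.07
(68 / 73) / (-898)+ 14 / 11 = 458504 / 360547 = 1.27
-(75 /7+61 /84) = -961 /84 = -11.44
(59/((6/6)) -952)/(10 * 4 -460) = 893/420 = 2.13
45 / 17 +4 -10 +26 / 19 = -641 / 323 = -1.98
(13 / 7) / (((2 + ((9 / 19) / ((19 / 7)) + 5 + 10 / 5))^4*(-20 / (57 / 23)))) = -4194940071127 / 129150451694960640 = -0.00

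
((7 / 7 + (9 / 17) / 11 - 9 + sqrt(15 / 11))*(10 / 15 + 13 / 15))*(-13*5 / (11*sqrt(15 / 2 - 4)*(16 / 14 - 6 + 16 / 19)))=-8447647*sqrt(14) / 3295314 + 5681*sqrt(2310) / 193842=-8.18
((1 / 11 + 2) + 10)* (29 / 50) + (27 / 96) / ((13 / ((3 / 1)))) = 7.08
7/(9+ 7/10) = 70/97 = 0.72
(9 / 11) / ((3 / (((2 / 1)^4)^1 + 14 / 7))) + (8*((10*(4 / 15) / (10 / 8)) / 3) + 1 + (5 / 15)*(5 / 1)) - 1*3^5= -113719 / 495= -229.74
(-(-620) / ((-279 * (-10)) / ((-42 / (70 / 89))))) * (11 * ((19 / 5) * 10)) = -74404 / 15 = -4960.27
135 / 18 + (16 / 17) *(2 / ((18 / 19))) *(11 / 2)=5639 / 306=18.43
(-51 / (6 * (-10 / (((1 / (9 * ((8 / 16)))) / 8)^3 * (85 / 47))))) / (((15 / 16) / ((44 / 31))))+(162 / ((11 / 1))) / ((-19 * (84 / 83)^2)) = -987753110017 / 1305301064760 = -0.76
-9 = -9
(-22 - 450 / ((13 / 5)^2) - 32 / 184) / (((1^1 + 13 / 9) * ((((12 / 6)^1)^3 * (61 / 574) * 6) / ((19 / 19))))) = -74248335 / 10432708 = -7.12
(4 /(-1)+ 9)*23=115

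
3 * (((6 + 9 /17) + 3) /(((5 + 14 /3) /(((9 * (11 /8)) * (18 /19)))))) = 34.67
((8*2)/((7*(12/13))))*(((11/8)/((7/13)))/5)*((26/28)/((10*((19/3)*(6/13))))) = 314171/7820400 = 0.04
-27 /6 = -9 /2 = -4.50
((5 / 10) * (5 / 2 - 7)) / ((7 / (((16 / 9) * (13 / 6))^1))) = -26 / 21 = -1.24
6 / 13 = 0.46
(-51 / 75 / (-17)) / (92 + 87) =1 / 4475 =0.00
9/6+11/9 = 49/18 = 2.72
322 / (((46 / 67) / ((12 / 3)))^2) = 251384 / 23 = 10929.74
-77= -77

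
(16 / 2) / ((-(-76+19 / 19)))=8 / 75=0.11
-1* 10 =-10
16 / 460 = 4 / 115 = 0.03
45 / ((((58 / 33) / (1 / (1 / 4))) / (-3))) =-8910 / 29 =-307.24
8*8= 64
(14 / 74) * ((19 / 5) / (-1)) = -133 / 185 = -0.72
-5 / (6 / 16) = -40 / 3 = -13.33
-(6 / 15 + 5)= -27 / 5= -5.40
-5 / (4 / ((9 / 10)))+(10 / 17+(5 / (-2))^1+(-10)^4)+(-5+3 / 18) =4076789 / 408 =9992.13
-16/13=-1.23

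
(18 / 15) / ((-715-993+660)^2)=3 / 2745760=0.00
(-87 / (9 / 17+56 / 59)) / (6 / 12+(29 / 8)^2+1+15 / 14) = -39092928 / 10438837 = -3.74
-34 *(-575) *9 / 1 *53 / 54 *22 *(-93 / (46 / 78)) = -599119950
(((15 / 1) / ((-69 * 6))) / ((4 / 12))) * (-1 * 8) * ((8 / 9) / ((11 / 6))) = 320 / 759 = 0.42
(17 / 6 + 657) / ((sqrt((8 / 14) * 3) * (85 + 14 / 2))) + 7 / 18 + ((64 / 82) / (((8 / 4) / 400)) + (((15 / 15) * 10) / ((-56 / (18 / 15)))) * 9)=3959 * sqrt(21) / 3312 + 399223 / 2583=160.04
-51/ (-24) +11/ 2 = 61/ 8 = 7.62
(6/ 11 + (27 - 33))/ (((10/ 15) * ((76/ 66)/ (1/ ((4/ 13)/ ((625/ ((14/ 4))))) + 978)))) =-2945295/ 266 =-11072.54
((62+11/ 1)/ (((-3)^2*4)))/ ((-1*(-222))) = 73/ 7992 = 0.01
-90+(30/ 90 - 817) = -2720/ 3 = -906.67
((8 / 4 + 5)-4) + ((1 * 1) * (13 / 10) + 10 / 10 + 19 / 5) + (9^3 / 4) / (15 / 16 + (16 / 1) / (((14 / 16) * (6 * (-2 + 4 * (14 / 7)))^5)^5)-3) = -42359492801150384451152732456598663856219 / 534412685872983402870375108409892536310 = -79.26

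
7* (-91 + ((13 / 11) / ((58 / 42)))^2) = -64300054 / 101761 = -631.87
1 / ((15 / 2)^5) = 32 / 759375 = 0.00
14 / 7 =2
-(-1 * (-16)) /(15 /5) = -5.33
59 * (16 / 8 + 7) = 531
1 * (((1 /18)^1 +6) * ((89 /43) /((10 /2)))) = 9701 /3870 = 2.51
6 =6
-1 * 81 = -81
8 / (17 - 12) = 8 / 5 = 1.60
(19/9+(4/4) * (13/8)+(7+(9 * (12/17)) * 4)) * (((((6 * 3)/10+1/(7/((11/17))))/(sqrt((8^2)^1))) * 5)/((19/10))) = 124549675/5534928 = 22.50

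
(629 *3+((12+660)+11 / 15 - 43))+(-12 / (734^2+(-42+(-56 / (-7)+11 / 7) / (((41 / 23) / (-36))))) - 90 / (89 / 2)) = 2914966839341 / 1159165815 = 2514.71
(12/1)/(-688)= -0.02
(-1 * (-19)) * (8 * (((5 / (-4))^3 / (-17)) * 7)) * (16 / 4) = 16625 / 34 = 488.97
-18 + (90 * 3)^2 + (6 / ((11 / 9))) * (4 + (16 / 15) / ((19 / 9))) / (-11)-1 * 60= 837065778 / 11495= 72819.99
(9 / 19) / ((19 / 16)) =144 / 361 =0.40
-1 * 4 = -4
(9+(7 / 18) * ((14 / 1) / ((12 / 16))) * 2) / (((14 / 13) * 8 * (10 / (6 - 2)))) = 1651 / 1512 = 1.09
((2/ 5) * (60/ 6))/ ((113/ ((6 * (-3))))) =-72/ 113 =-0.64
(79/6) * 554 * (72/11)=525192/11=47744.73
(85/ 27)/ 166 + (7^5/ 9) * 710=1325885.57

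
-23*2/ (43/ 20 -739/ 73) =5.77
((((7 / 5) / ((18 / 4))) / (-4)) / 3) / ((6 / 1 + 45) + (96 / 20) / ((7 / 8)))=-49 / 106758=-0.00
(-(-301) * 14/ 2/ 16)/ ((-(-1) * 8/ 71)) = 1168.73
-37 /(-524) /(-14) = -0.01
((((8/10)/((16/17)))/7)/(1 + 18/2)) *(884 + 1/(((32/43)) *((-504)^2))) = 122155279067/11379916800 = 10.73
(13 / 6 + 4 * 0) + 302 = 1825 / 6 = 304.17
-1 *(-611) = 611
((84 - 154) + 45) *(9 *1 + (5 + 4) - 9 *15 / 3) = 675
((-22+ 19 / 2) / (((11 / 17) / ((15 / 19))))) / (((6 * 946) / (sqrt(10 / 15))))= -2125 * sqrt(6) / 2372568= -0.00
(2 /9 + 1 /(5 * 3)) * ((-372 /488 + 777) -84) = 365963 /1830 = 199.98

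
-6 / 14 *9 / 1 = -27 / 7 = -3.86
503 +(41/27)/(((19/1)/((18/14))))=200738/399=503.10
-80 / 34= -40 / 17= -2.35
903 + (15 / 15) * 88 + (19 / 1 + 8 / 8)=1011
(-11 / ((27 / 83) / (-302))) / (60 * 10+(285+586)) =275726 / 39717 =6.94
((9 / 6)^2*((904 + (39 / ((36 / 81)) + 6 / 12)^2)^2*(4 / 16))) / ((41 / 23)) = 4003648961103 / 167936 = 23840325.84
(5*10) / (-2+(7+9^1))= 25 / 7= 3.57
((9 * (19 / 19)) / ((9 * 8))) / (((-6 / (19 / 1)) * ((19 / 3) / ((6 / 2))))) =-3 / 16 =-0.19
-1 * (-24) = 24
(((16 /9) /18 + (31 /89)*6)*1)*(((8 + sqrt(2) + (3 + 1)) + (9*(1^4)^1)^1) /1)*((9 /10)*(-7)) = -386561 /1335 -55223*sqrt(2) /4005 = -309.06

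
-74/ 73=-1.01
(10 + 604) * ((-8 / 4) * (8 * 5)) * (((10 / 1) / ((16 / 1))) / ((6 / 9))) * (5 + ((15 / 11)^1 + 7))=-6769350 / 11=-615395.45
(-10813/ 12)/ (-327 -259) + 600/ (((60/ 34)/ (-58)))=-138660227/ 7032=-19718.46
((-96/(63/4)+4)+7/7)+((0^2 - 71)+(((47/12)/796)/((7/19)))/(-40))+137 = 173590787/2674560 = 64.90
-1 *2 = -2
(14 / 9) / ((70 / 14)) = 14 / 45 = 0.31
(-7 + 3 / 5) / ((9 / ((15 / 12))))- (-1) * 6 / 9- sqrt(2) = -1.64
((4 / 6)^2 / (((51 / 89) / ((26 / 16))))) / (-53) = -1157 / 48654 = -0.02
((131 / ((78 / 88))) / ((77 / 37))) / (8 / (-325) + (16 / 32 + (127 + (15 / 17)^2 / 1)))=0.55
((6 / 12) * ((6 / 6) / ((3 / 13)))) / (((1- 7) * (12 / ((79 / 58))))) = -0.04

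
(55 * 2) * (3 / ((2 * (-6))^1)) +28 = 0.50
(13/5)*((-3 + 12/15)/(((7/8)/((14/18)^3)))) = -56056/18225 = -3.08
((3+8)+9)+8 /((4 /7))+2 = 36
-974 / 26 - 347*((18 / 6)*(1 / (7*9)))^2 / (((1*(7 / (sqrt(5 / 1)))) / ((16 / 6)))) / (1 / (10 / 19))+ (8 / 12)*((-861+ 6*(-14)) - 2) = -26083 / 39 - 27760*sqrt(5) / 175959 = -669.15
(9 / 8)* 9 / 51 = 27 / 136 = 0.20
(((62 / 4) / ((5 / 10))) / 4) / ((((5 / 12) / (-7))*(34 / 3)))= -1953 / 170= -11.49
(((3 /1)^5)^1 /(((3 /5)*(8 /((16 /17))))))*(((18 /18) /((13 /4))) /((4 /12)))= 9720 /221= 43.98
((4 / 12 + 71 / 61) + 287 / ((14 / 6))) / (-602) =-22783 / 110166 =-0.21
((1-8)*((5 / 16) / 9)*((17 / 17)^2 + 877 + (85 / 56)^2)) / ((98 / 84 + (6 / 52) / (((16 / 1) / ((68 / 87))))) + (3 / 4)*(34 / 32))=-1734597735 / 15964144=-108.66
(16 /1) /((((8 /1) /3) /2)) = 12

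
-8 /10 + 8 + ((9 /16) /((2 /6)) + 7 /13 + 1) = 10843 /1040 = 10.43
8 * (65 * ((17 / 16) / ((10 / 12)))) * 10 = 6630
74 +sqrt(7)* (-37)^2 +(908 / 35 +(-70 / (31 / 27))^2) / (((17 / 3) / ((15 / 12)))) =102884632 / 114359 +1369* sqrt(7) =4521.70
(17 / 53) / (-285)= -17 / 15105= -0.00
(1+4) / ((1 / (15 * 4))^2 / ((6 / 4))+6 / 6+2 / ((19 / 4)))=513000 / 145819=3.52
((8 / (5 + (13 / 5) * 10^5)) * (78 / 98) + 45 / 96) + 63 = 25875447579 / 407687840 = 63.47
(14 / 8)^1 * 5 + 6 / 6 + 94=415 / 4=103.75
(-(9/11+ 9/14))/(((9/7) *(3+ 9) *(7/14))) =-25/132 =-0.19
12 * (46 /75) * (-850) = -6256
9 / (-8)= -9 / 8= -1.12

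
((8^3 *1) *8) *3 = 12288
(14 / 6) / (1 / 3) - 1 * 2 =5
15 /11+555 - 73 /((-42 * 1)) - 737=-82651 /462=-178.90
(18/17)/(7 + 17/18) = 324/2431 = 0.13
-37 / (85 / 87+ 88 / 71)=-228549 / 13691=-16.69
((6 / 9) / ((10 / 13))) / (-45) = -13 / 675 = -0.02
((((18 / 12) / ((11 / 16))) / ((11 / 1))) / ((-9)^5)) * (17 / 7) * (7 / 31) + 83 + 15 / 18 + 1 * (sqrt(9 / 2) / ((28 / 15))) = 45 * sqrt(2) / 56 + 12378986161 / 147661866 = 84.97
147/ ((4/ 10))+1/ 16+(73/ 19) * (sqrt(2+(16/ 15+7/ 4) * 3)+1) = 383.82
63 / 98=9 / 14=0.64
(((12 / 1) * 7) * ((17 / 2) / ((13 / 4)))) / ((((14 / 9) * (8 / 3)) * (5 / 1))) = 1377 / 130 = 10.59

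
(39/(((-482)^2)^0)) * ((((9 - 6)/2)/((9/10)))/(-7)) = -65/7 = -9.29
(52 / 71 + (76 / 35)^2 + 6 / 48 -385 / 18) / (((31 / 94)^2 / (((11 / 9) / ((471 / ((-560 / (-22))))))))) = -875165269268 / 91107830835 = -9.61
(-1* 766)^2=586756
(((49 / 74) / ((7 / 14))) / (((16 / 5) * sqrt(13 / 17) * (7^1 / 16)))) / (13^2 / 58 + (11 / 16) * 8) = 1015 * sqrt(221) / 117364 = 0.13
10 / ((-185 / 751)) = -1502 / 37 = -40.59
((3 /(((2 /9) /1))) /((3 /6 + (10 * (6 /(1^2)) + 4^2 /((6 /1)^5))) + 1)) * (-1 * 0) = 0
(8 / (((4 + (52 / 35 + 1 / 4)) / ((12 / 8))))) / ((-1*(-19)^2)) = -1680 / 289883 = -0.01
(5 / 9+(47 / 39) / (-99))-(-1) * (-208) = -800990 / 3861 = -207.46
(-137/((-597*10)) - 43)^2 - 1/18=65827724279/35640900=1846.97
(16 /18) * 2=16 /9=1.78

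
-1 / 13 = -0.08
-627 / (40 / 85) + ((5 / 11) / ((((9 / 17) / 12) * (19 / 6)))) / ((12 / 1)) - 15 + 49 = -6511289 / 5016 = -1298.10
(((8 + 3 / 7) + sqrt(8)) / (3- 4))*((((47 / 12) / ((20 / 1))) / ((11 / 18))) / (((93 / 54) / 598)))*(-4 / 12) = 126477*sqrt(2) / 1705 + 7462143 / 23870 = 417.52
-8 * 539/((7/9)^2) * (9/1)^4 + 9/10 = -467668071/10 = -46766807.10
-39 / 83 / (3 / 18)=-234 / 83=-2.82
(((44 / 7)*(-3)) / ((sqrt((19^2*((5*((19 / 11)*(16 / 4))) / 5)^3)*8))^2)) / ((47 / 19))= -43923 / 5488077952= -0.00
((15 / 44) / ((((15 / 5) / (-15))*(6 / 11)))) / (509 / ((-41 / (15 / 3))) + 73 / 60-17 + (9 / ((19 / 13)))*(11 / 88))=292125 / 7206071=0.04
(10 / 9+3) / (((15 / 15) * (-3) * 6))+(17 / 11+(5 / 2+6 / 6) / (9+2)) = 1457 / 891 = 1.64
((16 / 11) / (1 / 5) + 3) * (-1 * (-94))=10622 / 11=965.64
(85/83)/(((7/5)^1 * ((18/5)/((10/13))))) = 10625/67977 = 0.16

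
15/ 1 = 15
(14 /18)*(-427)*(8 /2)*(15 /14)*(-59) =251930 /3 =83976.67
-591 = -591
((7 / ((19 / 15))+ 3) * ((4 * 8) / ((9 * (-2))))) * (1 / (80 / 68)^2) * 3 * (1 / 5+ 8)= -639846 / 2375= -269.41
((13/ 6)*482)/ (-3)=-3133/ 9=-348.11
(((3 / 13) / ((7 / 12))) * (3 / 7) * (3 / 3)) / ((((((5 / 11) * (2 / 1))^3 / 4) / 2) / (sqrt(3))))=3.13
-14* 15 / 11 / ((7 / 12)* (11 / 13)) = -4680 / 121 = -38.68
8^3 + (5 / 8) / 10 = 8193 / 16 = 512.06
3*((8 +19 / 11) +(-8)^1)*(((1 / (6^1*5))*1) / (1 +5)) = 0.03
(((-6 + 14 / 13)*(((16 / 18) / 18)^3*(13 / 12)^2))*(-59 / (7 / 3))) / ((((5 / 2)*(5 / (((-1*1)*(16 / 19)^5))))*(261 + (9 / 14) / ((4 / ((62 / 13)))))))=-21412559454208 / 9403721255416162275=-0.00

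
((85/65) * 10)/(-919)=-170/11947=-0.01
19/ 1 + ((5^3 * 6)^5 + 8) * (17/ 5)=4034179687500231/ 5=806835937500046.20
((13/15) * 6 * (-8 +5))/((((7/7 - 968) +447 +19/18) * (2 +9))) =1404/513755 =0.00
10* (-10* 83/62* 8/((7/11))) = -365200/217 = -1682.95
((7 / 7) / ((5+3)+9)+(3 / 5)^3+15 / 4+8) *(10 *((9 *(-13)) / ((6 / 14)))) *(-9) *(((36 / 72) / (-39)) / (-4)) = 6439293 / 6800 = 946.95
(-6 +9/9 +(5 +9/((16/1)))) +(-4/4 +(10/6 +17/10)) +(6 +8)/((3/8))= 40.26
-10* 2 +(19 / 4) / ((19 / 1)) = -79 / 4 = -19.75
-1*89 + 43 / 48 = -4229 / 48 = -88.10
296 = 296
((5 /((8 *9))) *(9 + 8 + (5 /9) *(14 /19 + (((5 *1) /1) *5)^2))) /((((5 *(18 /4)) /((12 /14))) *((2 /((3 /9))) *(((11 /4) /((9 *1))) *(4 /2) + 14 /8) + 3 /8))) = 27712 /417753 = 0.07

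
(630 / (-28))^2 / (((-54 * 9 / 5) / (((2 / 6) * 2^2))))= -125 / 18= -6.94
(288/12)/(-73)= -0.33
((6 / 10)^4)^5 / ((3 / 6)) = 0.00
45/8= 5.62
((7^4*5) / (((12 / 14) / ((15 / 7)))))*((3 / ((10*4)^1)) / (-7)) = -5145 / 16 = -321.56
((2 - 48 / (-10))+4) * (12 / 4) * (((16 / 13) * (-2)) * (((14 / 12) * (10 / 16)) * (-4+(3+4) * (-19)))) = 103572 / 13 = 7967.08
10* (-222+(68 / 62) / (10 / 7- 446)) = -53542555 / 24118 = -2220.02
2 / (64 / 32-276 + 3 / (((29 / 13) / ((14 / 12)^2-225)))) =-696 / 200015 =-0.00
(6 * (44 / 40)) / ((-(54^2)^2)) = -11 / 14171760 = -0.00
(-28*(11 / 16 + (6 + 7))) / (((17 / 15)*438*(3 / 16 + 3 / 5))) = -0.98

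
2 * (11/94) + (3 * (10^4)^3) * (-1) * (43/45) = -404199999999967/141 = -2866666666666.43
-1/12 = -0.08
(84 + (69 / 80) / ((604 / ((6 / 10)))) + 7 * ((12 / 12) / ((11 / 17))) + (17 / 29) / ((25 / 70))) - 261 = -12681131407 / 77070400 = -164.54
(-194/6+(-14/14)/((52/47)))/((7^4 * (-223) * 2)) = 5185/167051976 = 0.00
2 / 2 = 1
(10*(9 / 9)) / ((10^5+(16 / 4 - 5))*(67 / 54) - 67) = 12 / 148807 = 0.00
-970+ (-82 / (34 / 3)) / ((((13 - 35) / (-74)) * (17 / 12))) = -3138242 / 3179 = -987.18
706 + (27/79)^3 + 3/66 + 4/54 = 206809504667/292865166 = 706.16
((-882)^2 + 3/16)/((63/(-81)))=-112021083/112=-1000188.24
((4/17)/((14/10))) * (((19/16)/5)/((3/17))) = 19/84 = 0.23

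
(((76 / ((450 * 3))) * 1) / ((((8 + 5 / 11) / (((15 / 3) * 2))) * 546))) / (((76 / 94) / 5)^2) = 121495 / 26049114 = 0.00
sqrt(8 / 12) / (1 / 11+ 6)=11*sqrt(6) / 201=0.13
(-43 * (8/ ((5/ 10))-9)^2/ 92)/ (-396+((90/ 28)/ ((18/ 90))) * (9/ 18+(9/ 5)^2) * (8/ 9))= 14749/ 220616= 0.07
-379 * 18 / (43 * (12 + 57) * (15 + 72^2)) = -758 / 1713937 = -0.00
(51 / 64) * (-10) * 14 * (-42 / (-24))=-12495 / 64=-195.23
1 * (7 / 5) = 7 / 5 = 1.40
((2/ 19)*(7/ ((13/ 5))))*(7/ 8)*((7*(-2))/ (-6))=1715/ 2964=0.58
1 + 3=4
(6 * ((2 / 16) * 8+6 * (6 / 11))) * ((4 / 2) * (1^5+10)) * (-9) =-5076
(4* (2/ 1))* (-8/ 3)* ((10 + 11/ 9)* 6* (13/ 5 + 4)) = -142208/ 15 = -9480.53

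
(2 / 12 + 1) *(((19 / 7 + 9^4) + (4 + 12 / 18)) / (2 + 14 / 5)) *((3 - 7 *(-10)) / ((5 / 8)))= 5034664 / 27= 186469.04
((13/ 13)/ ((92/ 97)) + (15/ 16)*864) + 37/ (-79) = 5891339/ 7268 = 810.59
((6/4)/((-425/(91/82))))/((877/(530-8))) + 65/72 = 990747017/1100284200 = 0.90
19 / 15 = 1.27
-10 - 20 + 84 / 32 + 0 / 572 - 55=-659 / 8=-82.38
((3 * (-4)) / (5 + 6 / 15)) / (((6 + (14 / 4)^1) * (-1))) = 0.23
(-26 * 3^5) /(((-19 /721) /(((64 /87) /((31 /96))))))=9329209344 /17081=546174.66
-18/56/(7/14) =-9/14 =-0.64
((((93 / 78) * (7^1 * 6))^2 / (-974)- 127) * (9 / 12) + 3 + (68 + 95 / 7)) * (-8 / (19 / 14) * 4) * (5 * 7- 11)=11158466880 / 1563757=7135.68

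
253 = 253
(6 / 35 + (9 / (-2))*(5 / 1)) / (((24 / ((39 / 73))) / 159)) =-79.03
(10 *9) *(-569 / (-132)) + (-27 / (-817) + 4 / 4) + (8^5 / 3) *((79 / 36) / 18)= 7515072925 / 4367682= 1720.61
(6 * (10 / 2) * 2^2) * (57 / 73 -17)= -142080 / 73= -1946.30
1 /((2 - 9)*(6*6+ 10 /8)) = -4 /1043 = -0.00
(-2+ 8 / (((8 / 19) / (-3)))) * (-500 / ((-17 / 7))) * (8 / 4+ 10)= -2478000 / 17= -145764.71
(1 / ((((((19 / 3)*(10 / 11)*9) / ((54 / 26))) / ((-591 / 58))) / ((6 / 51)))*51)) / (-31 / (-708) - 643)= 627642 / 428336189905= 0.00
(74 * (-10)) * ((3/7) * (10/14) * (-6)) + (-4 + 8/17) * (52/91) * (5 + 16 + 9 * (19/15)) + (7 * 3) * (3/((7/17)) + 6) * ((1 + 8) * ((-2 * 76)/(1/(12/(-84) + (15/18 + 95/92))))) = -12575190042/19159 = -656359.42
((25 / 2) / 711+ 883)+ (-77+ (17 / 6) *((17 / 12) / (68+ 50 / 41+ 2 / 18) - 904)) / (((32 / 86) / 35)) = -575731009986793 / 2328257664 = -247279.77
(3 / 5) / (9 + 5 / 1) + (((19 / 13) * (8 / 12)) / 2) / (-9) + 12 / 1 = 294563 / 24570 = 11.99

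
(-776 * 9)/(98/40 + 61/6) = -419040/757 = -553.55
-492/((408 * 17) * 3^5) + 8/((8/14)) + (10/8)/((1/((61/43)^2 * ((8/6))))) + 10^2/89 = 427072058525/23113250694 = 18.48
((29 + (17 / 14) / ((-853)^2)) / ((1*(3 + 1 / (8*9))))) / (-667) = -0.01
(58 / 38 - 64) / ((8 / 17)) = -20179 / 152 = -132.76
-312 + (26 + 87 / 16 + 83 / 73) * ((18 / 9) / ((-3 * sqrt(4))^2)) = -6521441 / 21024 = -310.19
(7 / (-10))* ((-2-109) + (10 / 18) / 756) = 755239 / 9720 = 77.70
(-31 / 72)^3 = -29791 / 373248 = -0.08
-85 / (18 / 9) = -85 / 2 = -42.50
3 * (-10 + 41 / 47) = -1287 / 47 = -27.38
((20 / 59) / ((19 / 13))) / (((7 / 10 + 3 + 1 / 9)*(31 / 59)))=23400 / 202027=0.12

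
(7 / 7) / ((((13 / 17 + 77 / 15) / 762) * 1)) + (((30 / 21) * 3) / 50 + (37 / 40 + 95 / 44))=38322397 / 289520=132.37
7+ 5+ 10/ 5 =14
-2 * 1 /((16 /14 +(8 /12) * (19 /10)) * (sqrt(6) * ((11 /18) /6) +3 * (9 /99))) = -244944 /13133 +91476 * sqrt(6) /13133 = -1.59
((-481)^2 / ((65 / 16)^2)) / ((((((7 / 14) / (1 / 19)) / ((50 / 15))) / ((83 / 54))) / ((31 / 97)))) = 1803487744 / 746415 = 2416.20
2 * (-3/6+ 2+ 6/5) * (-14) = -378/5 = -75.60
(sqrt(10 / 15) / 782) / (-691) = -0.00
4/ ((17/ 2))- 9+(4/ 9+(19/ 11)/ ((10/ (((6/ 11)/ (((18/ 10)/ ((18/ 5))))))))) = -7.90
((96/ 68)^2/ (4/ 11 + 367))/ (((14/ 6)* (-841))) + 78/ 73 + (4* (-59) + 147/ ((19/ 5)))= -207930581919709/ 1059533470709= -196.25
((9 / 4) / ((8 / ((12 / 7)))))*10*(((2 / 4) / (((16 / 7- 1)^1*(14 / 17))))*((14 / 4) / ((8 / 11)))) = 2805 / 256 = 10.96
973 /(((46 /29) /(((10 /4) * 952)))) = 33578230 /23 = 1459923.04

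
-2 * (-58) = 116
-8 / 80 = -1 / 10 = -0.10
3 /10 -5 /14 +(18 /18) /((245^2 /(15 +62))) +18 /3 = 50971 /8575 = 5.94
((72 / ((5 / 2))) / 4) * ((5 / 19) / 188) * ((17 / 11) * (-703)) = -5661 / 517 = -10.95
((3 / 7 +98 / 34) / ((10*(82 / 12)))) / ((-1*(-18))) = 197 / 73185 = 0.00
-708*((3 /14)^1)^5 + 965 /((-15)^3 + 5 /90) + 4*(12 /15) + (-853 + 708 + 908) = 31267124881269 /40840337720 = 765.59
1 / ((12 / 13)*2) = 13 / 24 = 0.54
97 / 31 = 3.13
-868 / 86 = -434 / 43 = -10.09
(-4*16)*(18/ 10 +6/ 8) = -816/ 5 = -163.20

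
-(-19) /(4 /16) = 76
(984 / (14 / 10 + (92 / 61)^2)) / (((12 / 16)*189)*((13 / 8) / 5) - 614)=-976390400 / 2070813641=-0.47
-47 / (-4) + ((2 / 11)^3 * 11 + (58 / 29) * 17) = 22175 / 484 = 45.82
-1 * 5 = -5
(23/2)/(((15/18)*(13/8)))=552/65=8.49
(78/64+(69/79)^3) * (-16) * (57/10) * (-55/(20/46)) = 428892206589/19721560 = 21747.38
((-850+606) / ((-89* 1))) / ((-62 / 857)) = -104554 / 2759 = -37.90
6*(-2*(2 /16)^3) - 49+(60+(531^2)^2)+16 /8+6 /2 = 10176256708733 /128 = 79502005536.98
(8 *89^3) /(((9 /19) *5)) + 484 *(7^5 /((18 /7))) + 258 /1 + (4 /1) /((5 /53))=5544979.91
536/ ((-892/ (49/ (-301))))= 938/ 9589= 0.10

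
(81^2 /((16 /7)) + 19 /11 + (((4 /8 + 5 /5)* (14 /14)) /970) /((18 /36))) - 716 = 184050489 /85360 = 2156.17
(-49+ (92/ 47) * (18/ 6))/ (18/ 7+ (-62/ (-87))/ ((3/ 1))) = -3703329/ 241204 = -15.35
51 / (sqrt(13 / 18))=153* sqrt(26) / 13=60.01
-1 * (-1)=1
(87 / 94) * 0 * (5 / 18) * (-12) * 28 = 0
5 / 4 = 1.25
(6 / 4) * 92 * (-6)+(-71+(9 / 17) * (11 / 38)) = -580655 / 646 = -898.85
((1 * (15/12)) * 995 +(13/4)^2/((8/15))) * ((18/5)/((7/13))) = 540657/64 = 8447.77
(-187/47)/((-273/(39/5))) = 187/1645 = 0.11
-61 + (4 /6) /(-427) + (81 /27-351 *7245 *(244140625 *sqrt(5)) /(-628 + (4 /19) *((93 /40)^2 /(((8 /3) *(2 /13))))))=-74300 /1281 + 3282398437500000000 *sqrt(5) /3305543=2220411604174.37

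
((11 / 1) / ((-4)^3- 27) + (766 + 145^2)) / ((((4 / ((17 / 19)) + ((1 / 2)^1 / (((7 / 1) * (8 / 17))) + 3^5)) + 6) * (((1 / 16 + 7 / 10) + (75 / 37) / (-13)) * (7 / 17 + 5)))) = 399132201600 / 15249404363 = 26.17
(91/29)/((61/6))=546/1769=0.31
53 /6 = 8.83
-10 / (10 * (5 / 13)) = -13 / 5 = -2.60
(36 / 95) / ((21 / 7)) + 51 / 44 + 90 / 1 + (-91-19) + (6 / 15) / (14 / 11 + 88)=-38400261 / 2052380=-18.71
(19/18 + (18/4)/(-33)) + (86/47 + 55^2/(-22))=-1253993/9306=-134.75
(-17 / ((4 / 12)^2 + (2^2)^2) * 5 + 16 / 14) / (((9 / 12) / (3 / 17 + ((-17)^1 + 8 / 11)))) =1443080 / 16269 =88.70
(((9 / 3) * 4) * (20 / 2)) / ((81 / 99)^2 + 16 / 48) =119.67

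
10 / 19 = 0.53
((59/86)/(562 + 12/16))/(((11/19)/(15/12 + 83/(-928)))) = 1207317/494031472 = 0.00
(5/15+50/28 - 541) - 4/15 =-539.15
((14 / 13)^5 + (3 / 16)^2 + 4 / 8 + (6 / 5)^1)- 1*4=-387963687 / 475255040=-0.82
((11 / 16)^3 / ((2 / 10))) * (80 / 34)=33275 / 8704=3.82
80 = 80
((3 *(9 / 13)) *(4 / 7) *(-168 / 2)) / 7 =-1296 / 91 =-14.24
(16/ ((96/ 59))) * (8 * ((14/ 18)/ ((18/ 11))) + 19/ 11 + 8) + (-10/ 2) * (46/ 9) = 574625/ 5346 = 107.49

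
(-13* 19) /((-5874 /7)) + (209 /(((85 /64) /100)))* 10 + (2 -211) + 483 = 15741515285 /99858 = 157639.00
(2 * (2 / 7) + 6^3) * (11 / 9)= 16676 / 63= 264.70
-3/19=-0.16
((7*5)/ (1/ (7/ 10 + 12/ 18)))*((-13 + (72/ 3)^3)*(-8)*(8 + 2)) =-158550280/ 3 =-52850093.33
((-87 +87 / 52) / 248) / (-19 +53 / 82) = 181917 / 9704240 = 0.02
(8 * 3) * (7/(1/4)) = 672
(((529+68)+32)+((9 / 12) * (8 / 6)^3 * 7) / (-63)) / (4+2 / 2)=50933 / 405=125.76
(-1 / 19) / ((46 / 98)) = -49 / 437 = -0.11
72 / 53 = 1.36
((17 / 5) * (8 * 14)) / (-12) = -476 / 15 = -31.73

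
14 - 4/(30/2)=206/15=13.73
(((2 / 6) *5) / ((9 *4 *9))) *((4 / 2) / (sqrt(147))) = 0.00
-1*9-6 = -15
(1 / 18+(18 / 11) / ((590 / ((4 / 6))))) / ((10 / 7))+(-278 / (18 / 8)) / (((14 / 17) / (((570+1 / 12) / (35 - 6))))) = -1049112572861 / 355716900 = -2949.29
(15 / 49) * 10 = 150 / 49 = 3.06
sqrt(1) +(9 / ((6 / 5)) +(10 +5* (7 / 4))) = 27.25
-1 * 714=-714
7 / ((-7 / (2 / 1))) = -2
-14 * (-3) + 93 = 135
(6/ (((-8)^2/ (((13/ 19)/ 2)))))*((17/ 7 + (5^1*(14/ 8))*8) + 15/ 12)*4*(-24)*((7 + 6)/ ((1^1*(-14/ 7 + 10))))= -368.64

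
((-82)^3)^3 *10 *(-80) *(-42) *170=-957442871940252278784000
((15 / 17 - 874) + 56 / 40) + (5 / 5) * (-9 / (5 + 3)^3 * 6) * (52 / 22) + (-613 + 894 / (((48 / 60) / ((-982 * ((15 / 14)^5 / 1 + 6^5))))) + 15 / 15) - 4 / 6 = -51502372177282863443 / 6034385280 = -8534816685.96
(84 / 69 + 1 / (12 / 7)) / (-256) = -497 / 70656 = -0.01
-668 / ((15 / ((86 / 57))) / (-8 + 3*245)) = -41764696 / 855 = -48847.60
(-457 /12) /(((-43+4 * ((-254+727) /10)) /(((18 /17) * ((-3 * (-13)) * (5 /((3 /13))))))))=-5792475 /24854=-233.06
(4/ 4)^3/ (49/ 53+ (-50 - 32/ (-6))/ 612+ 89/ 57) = 924426/ 2230591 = 0.41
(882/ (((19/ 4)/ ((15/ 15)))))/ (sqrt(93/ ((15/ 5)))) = 3528 *sqrt(31)/ 589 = 33.35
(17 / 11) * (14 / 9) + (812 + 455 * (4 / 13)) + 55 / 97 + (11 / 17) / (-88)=1247190229 / 1306008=954.96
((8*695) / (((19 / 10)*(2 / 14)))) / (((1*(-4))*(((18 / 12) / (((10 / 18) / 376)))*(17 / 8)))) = -973000 / 409887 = -2.37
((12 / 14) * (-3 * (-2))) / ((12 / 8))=24 / 7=3.43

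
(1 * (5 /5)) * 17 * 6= 102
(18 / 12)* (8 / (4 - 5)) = -12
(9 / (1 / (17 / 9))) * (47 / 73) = 799 / 73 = 10.95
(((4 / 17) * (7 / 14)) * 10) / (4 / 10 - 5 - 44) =-100 / 4131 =-0.02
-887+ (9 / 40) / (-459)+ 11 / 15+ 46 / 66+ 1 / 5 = -885.37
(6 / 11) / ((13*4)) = 3 / 286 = 0.01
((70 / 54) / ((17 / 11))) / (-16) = -385 / 7344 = -0.05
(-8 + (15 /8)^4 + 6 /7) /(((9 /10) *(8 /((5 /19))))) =3739375 /19611648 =0.19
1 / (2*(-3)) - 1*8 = -49 / 6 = -8.17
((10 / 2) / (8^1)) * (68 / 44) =85 / 88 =0.97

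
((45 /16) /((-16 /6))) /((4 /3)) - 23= -23.79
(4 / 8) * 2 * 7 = 7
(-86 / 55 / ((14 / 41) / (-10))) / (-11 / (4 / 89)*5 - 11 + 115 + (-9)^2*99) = 14104 / 2124969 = 0.01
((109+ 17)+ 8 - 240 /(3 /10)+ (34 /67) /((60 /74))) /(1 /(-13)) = 8693113 /1005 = 8649.86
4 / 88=1 / 22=0.05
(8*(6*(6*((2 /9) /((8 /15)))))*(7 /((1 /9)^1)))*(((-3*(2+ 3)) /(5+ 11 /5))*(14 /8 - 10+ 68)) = -1882125 /2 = -941062.50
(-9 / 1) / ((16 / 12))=-27 / 4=-6.75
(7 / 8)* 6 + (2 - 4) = 13 / 4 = 3.25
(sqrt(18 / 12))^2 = 1.50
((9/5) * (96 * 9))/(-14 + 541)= 7776/2635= 2.95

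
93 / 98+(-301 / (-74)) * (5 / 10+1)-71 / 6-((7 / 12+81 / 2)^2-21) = -1671.62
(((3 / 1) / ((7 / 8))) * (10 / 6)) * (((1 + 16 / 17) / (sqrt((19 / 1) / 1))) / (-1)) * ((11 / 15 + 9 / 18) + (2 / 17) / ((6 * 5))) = -27764 * sqrt(19) / 38437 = -3.15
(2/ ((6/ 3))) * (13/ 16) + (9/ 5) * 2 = 353/ 80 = 4.41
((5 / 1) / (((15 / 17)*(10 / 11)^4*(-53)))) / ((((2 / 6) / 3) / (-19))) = 14187129 / 530000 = 26.77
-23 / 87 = -0.26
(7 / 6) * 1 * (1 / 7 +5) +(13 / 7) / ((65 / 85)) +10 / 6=10.10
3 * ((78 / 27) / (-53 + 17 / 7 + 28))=-91 / 237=-0.38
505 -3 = 502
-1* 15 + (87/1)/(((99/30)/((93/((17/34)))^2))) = 10032675/11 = 912061.36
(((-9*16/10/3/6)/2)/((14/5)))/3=-1/21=-0.05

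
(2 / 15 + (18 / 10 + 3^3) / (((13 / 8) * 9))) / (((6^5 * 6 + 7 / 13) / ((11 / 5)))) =902 / 9098025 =0.00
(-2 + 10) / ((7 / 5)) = 40 / 7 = 5.71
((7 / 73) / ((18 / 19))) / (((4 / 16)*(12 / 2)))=133 / 1971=0.07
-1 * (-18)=18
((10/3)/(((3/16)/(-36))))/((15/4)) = -512/3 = -170.67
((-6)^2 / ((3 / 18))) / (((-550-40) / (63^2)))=-428652 / 295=-1453.06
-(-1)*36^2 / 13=1296 / 13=99.69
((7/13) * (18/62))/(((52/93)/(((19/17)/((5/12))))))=0.75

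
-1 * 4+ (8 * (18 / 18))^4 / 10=2028 / 5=405.60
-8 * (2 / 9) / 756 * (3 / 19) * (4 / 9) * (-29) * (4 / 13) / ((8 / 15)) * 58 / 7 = 0.02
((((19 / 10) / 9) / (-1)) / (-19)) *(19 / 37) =19 / 3330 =0.01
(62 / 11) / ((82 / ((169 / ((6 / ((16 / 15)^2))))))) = 670592 / 304425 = 2.20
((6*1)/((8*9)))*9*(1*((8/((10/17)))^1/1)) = 10.20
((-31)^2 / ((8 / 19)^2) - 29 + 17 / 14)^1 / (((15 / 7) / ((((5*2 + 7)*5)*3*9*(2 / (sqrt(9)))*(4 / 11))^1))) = 123215949 / 88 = 1400181.24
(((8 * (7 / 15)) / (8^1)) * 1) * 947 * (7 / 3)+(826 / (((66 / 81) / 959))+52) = 481757578 / 495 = 973247.63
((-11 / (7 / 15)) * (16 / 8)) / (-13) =330 / 91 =3.63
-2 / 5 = -0.40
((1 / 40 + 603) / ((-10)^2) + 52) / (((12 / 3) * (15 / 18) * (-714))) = -232121 / 9520000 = -0.02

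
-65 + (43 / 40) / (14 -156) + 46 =-107963 / 5680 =-19.01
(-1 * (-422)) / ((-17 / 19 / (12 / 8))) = -12027 / 17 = -707.47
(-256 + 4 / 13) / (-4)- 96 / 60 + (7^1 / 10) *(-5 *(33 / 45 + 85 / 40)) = 32647 / 624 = 52.32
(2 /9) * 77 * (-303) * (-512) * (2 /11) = 1447936 /3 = 482645.33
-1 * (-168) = 168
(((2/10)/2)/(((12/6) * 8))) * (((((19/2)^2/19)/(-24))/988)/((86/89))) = -89/68689920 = -0.00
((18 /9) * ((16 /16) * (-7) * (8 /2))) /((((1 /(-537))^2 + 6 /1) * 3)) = -5382888 /1730215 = -3.11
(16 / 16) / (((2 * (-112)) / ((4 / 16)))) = -1 / 896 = -0.00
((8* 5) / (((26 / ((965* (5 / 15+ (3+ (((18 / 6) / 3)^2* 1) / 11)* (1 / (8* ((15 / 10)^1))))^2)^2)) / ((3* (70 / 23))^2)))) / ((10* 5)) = 4511212421625 / 15490178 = 291230.51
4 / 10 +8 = 42 / 5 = 8.40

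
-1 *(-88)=88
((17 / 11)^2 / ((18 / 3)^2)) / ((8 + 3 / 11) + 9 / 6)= 0.01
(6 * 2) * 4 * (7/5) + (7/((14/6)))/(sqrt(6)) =sqrt(6)/2 + 336/5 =68.42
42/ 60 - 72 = -713/ 10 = -71.30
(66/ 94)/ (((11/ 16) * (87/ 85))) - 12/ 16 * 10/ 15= 1357/ 2726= 0.50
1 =1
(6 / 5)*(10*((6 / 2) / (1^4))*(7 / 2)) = 126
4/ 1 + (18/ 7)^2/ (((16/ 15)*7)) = 6703/ 1372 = 4.89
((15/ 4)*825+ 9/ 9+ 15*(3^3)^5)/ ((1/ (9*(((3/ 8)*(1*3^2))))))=209210072157/ 32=6537814754.91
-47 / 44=-1.07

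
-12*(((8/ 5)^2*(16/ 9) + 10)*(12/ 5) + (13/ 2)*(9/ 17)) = -978278/ 2125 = -460.37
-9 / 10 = -0.90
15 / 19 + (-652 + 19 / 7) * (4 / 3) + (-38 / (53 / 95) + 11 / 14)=-13142893 / 14098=-932.25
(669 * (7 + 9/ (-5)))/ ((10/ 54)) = 469638/ 25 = 18785.52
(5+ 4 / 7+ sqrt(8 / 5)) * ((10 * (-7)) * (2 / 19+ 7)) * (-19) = 3780 * sqrt(10)+ 52650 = 64603.41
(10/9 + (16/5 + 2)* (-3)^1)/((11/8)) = -5216/495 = -10.54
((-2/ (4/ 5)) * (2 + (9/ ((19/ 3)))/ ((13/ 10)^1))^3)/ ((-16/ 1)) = 69678710/ 15069223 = 4.62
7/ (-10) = -7/ 10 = -0.70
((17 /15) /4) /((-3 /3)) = -17 /60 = -0.28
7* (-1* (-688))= 4816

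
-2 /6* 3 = -1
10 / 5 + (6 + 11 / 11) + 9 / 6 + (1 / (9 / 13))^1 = 215 / 18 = 11.94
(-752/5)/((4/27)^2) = -34263/5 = -6852.60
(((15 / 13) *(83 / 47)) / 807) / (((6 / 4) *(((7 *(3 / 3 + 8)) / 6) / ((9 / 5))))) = 332 / 1150513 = 0.00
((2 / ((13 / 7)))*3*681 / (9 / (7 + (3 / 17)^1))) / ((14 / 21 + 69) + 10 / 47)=54667956 / 2177513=25.11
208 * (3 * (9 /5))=5616 /5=1123.20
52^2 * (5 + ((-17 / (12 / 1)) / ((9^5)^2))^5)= 108364844256775727778172667986354016287014141982557187207 / 8015151202424240220279043490114942033063176182159552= 13520.00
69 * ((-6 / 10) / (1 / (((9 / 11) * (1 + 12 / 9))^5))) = -1049.86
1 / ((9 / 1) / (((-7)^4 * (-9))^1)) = -2401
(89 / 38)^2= 7921 / 1444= 5.49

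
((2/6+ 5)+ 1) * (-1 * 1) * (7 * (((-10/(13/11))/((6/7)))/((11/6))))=9310/39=238.72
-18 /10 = -9 /5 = -1.80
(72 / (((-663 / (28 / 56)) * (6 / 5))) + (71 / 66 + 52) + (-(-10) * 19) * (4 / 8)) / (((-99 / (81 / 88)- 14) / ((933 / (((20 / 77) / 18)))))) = -380742089301 / 4835480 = -78739.25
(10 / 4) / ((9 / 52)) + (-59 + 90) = 409 / 9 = 45.44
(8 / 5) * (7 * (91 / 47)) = 5096 / 235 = 21.69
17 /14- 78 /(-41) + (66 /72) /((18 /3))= 67561 /20664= 3.27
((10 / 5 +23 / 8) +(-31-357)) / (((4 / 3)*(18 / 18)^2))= -9195 / 32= -287.34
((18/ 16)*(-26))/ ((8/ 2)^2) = -117/ 64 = -1.83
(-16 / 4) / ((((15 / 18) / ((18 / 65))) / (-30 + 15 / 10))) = 12312 / 325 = 37.88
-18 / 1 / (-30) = 3 / 5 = 0.60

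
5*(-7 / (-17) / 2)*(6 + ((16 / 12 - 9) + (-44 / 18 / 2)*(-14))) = 15.90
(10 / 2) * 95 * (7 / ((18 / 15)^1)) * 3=16625 / 2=8312.50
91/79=1.15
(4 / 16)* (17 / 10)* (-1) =-17 / 40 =-0.42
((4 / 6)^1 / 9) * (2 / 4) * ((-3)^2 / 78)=1 / 234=0.00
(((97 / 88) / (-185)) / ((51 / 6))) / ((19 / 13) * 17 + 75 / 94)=-59267 / 2168207030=-0.00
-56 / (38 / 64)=-1792 / 19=-94.32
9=9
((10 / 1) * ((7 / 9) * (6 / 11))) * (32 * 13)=58240 / 33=1764.85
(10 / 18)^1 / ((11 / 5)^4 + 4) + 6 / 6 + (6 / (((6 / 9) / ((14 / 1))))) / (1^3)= 19595288 / 154269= 127.02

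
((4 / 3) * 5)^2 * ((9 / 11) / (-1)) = -400 / 11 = -36.36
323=323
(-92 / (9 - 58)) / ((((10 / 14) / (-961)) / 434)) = -5481544 / 5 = -1096308.80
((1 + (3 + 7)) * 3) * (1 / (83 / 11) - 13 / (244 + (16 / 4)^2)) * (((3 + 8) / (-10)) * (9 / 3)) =-149193 / 16600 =-8.99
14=14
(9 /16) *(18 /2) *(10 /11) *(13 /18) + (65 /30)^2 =12701 /1584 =8.02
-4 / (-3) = 4 / 3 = 1.33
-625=-625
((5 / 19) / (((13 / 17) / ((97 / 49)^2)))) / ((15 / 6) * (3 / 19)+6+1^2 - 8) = -2.23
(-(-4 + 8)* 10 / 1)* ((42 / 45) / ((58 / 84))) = -1568 / 29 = -54.07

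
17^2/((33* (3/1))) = 289/99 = 2.92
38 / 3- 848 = -835.33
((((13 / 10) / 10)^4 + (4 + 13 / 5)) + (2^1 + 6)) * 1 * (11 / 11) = 1460028561 / 100000000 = 14.60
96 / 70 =48 / 35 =1.37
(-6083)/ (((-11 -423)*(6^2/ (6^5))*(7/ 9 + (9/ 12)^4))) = 216235008/ 78151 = 2766.89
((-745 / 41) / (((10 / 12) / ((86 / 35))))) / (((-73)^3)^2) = -76884 / 217164614724715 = -0.00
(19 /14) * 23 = 437 /14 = 31.21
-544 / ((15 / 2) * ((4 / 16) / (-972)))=1410048 / 5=282009.60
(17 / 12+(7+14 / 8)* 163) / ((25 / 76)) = 325508 / 75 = 4340.11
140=140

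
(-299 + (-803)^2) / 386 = 322255 / 193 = 1669.72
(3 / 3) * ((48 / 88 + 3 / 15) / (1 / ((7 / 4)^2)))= 2009 / 880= 2.28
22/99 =2/9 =0.22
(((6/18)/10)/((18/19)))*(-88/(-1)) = 418/135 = 3.10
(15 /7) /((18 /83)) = 415 /42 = 9.88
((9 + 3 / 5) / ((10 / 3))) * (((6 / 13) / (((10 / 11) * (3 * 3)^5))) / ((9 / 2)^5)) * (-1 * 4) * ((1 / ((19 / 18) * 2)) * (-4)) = 45056 / 443022503625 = 0.00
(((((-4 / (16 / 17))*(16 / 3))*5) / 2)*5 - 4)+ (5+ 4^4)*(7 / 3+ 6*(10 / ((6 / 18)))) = 141905 / 3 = 47301.67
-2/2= -1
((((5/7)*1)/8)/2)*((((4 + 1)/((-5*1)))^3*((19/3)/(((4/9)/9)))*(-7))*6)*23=176985/32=5530.78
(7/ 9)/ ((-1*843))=-7/ 7587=-0.00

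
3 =3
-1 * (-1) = 1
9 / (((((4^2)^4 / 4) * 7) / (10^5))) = 28125 / 3584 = 7.85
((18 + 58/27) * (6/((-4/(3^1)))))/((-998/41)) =5576/1497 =3.72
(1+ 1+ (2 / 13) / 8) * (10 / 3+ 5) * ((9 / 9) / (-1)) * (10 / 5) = -875 / 26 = -33.65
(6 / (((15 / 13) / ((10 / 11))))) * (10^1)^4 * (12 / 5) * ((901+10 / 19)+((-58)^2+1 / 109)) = 1002248832000 / 2071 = 483944390.15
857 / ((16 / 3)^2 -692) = -7713 / 5972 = -1.29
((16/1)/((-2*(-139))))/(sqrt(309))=8*sqrt(309)/42951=0.00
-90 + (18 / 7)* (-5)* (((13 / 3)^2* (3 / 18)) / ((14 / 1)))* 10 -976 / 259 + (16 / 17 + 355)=21583762 / 92463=233.43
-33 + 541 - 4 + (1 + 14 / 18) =4552 / 9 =505.78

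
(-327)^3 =-34965783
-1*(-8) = 8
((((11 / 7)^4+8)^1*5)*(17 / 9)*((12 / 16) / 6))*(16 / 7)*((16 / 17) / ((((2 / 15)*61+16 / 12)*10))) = 451320 / 1193297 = 0.38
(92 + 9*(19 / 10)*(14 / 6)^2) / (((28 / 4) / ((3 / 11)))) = 5553 / 770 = 7.21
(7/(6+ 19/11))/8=77/680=0.11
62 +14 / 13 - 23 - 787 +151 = -7747 / 13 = -595.92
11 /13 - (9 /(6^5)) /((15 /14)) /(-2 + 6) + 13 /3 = 5.18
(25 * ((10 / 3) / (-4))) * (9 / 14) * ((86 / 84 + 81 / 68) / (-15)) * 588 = 1162.87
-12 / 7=-1.71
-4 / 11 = -0.36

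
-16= -16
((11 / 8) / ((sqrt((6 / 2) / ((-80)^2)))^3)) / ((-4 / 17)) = -575810.67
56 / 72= 7 / 9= 0.78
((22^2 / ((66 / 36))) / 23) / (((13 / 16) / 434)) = 1833216 / 299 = 6131.16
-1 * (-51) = 51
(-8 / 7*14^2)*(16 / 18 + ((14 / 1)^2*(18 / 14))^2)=-128025856 / 9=-14225095.11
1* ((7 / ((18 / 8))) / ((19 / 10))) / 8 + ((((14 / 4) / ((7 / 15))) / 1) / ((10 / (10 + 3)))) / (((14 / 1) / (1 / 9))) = 2701 / 9576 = 0.28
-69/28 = -2.46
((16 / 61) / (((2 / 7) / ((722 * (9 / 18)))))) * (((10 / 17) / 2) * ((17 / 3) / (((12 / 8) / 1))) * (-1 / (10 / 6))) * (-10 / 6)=202160 / 549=368.23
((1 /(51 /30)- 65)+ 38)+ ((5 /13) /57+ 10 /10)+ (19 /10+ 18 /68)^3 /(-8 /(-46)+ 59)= -25.23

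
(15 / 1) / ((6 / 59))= 295 / 2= 147.50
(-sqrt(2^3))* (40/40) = -2* sqrt(2) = -2.83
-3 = -3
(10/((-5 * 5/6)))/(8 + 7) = -4/25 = -0.16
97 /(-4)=-97 /4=-24.25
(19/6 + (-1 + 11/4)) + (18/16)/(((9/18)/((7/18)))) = 139/24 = 5.79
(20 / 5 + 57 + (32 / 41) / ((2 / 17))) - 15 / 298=825739 / 12218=67.58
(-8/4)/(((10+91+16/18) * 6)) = -3/917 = -0.00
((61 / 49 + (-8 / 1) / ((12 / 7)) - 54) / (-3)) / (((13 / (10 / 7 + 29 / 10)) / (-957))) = -271960579 / 44590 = -6099.14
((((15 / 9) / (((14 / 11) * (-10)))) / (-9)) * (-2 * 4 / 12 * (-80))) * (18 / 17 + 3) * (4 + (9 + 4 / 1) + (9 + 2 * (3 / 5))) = 16192 / 189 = 85.67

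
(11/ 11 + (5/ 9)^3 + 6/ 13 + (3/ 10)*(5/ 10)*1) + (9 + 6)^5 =143932275451/ 189540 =759376.78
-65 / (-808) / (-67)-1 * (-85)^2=-391132665 / 54136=-7225.00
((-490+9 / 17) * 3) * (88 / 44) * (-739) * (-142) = -5239134588 / 17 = -308184387.53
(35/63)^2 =25/81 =0.31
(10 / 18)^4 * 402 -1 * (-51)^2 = -5604637 / 2187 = -2562.71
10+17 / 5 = 67 / 5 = 13.40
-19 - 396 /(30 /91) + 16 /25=-30489 /25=-1219.56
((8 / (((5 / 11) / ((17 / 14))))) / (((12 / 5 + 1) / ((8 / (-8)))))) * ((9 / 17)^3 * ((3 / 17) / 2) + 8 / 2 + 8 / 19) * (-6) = 1857646692 / 11108293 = 167.23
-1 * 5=-5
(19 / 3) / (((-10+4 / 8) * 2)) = -1 / 3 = -0.33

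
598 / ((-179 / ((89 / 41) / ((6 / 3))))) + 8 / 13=-3.01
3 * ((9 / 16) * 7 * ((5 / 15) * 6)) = 189 / 8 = 23.62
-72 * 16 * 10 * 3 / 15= -2304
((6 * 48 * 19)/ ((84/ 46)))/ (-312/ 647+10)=6785736/ 21553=314.84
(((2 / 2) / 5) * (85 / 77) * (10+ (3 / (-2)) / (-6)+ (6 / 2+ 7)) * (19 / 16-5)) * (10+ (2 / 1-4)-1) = -119.31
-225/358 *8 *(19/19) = -900/179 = -5.03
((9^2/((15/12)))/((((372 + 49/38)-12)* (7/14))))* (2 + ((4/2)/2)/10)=0.75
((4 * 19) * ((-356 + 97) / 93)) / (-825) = 19684 / 76725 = 0.26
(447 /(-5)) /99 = -149 /165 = -0.90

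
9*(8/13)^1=72/13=5.54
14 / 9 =1.56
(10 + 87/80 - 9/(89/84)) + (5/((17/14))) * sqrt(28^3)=18463/7120 + 3920 * sqrt(7)/17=612.67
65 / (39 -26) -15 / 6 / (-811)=5.00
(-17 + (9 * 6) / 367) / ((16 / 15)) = -15.80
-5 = -5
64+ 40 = 104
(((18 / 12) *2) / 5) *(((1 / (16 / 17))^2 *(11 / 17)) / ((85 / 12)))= 99 / 1600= 0.06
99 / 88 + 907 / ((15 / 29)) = 210559 / 120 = 1754.66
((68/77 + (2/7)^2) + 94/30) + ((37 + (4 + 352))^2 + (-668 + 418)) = 1246732048/8085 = 154203.10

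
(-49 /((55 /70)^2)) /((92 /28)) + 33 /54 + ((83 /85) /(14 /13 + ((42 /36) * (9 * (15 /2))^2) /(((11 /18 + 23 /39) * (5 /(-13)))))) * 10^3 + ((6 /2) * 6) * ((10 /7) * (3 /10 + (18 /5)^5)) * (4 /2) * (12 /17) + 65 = 1969259383496932946911 /89499558843213750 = 22003.01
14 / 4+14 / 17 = 147 / 34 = 4.32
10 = 10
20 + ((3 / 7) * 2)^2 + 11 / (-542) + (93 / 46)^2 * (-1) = 467190643 / 28098364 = 16.63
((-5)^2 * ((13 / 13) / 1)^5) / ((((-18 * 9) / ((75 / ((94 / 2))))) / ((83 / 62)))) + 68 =10648333 / 157356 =67.67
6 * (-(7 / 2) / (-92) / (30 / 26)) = 0.20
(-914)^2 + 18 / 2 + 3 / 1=835408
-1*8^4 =-4096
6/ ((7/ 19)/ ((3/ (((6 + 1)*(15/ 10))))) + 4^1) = 1.13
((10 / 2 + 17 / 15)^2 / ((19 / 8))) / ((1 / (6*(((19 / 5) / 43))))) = 135424 / 16125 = 8.40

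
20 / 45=4 / 9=0.44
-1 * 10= -10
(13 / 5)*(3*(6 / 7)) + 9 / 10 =531 / 70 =7.59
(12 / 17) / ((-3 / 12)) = -48 / 17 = -2.82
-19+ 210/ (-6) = -54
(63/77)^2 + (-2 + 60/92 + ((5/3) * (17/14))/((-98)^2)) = -761322229/1122573144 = -0.68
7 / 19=0.37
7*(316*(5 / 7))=1580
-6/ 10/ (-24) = 1/ 40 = 0.02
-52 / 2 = -26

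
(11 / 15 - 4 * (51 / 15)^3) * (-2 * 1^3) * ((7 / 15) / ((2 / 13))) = 5339971 / 5625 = 949.33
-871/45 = -19.36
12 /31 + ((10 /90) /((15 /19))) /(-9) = 13991 /37665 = 0.37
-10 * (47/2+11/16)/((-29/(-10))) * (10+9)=-183825/116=-1584.70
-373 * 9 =-3357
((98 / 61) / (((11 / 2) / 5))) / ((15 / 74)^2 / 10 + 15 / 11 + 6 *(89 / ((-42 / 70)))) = -306656 / 186582103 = -0.00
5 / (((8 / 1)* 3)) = 5 / 24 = 0.21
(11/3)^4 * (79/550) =105149/4050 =25.96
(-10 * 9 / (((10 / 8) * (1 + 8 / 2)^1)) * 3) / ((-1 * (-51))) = -72 / 85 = -0.85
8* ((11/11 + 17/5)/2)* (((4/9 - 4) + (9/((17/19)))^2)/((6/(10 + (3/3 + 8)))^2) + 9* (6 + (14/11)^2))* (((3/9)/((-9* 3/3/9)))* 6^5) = -759584942656/15895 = -47787665.47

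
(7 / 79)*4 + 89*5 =35183 / 79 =445.35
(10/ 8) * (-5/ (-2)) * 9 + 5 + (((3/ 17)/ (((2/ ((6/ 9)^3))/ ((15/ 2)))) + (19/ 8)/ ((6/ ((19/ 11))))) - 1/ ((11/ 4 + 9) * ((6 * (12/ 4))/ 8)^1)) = 33.97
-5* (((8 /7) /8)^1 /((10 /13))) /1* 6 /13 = -3 /7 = -0.43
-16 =-16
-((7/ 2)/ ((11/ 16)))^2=-3136/ 121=-25.92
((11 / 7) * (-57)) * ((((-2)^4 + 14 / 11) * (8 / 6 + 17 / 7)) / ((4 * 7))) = -207.86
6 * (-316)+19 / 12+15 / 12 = -11359 / 6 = -1893.17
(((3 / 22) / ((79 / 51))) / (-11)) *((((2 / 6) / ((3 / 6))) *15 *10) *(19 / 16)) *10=-363375 / 38236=-9.50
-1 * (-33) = 33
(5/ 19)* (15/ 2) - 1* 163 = -6119/ 38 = -161.03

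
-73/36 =-2.03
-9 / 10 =-0.90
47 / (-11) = -47 / 11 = -4.27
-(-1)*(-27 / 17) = -27 / 17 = -1.59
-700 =-700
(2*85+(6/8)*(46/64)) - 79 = 11717/128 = 91.54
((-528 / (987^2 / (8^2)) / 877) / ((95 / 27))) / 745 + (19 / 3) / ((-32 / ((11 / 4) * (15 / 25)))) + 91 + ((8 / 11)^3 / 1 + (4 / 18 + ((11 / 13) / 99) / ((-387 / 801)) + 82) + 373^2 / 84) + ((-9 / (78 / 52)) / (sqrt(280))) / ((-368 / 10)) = 3 * sqrt(70) / 2576 + 3511875196802233042167559 / 1919518733811171292800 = 1829.57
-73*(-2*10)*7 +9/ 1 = 10229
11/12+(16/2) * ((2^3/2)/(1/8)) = 3083/12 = 256.92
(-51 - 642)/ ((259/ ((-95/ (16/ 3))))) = 28215/ 592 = 47.66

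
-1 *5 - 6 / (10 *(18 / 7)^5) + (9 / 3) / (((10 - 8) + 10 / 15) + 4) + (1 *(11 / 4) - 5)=-21431911 / 3149280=-6.81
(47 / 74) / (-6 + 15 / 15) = -47 / 370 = -0.13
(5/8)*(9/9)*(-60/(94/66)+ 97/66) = -630605/24816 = -25.41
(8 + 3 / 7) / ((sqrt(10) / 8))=236* sqrt(10) / 35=21.32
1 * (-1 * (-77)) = 77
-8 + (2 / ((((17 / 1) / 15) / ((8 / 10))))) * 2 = -88 / 17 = -5.18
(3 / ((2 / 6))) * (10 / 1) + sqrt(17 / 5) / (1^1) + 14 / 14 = sqrt(85) / 5 + 91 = 92.84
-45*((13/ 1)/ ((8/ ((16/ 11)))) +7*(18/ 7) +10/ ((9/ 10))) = -15580/ 11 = -1416.36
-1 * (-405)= 405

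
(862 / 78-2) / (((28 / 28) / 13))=353 / 3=117.67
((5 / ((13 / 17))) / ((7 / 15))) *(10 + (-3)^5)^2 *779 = 592540571.70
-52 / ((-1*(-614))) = -0.08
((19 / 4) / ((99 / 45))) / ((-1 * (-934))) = 0.00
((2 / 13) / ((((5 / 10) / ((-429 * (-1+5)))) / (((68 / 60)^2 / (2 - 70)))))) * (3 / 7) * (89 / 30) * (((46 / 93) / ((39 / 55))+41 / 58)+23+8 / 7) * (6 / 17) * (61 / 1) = 4493255529554 / 644245875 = 6974.44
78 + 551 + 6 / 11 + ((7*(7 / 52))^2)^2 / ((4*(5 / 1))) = 1012722228811 / 1608555520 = 629.58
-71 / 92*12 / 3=-3.09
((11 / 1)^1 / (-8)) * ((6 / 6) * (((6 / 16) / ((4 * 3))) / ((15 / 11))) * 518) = -31339 / 1920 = -16.32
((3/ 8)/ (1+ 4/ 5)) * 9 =15/ 8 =1.88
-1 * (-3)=3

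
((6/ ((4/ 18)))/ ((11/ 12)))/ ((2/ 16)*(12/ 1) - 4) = -11.78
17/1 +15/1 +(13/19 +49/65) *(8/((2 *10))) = 201152/6175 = 32.58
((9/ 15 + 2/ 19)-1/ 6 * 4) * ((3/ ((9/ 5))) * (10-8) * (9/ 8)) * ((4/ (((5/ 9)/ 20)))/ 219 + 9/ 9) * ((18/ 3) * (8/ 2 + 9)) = 51909/ 2774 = 18.71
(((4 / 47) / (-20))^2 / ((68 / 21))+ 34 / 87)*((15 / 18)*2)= 127682027 / 196026660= 0.65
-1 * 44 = -44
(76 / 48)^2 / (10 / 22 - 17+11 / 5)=-19855 / 113616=-0.17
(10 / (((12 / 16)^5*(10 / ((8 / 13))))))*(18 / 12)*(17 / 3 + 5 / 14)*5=2590720 / 22113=117.16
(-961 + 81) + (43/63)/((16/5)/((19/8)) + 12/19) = -10418635/11844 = -879.66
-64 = -64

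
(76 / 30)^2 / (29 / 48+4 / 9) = 23104 / 3775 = 6.12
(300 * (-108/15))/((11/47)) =-101520/11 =-9229.09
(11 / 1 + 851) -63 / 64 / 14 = 110327 / 128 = 861.93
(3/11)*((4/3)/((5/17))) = 68/55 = 1.24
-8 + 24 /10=-28 /5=-5.60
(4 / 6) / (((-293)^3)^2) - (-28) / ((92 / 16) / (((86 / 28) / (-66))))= -108826376488987922 / 480228021832222191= -0.23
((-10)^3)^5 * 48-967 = -48000000000000967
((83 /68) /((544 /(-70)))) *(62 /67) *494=-71.80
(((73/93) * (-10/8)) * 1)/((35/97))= -7081/2604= -2.72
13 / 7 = 1.86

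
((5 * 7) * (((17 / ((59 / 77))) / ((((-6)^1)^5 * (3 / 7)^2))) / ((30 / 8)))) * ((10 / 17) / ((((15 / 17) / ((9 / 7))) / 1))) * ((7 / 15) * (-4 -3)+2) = 1218679 / 7741980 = 0.16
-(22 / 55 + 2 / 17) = -44 / 85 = -0.52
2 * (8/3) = 16/3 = 5.33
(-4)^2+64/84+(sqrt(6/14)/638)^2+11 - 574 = -546.24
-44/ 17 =-2.59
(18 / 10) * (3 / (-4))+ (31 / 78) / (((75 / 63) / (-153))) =-68157 / 1300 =-52.43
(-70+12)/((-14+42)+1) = -2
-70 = -70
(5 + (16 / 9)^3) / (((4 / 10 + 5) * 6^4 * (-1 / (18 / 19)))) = -38705 / 26926344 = -0.00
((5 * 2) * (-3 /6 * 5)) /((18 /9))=-25 /2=-12.50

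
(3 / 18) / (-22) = -1 / 132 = -0.01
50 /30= 5 /3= 1.67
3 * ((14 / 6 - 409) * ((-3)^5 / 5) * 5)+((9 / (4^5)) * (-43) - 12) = 296447.62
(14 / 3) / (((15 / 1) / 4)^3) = 896 / 10125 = 0.09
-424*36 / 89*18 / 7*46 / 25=-12638592 / 15575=-811.47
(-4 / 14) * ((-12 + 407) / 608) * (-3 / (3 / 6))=1185 / 1064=1.11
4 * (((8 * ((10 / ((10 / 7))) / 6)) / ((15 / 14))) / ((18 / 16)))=12544 / 405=30.97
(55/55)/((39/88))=88/39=2.26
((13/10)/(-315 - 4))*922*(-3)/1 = 17979/1595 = 11.27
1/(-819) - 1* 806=-660115/819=-806.00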